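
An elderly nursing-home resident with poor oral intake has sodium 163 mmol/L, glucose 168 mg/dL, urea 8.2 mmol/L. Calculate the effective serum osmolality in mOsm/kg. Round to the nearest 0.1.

Effective osmolality excludes urea (freely permeant across cell membranes):
2·Na + glucose/18
= 2·163 + 168/18
= 326 + 9.33
= 335.33 mOsm/kg

335.3 mOsm/kg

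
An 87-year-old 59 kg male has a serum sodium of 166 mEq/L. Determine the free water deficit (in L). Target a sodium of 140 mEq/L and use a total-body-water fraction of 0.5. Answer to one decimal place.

5.5 L

TBW = 0.5 · 59 = 29.5 L
Free water deficit = TBW · (Na/140 − 1)
= 29.5 · (166/140 − 1)
= 29.5 · 0.1857
= 5.48 L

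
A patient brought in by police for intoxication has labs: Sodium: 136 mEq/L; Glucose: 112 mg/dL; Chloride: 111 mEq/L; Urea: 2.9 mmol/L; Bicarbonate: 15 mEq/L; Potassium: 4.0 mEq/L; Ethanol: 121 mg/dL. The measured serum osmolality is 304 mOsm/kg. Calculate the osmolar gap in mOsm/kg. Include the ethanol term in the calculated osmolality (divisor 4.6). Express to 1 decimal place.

Calculated osmolality = 2·Na + glucose/18 + urea + ethanol/4.6
= 2·136 + 112/18 + 2.9 + 121/4.6
= 272 + 6.22 + 2.90 + 26.30
= 307.42 mOsm/kg ≈ 307.4 mOsm/kg
Osmolar gap = measured − calculated = 304 − 307.4 = -3.4 mOsm/kg

-3.4 mOsm/kg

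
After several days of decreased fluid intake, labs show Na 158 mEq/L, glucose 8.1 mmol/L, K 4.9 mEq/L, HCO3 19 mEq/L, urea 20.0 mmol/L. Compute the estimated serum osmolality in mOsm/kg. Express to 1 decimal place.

344.1 mOsm/kg

Calculated osmolality = 2·Na + glucose + urea
= 2·158 + 8.1 + 20
= 316 + 8.10 + 20
= 344.1 mOsm/kg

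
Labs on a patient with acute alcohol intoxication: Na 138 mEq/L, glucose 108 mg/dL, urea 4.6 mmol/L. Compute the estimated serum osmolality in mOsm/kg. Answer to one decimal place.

Calculated osmolality = 2·Na + glucose/18 + urea
= 2·138 + 108/18 + 4.6
= 276 + 6 + 4.60
= 286.6 mOsm/kg

286.6 mOsm/kg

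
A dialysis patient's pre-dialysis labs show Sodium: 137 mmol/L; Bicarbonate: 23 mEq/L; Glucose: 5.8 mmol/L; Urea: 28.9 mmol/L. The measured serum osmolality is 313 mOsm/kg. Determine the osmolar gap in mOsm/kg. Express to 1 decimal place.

Calculated osmolality = 2·Na + glucose + urea
= 2·137 + 5.8 + 28.9
= 274 + 5.80 + 28.90
= 308.7 mOsm/kg ≈ 308.7 mOsm/kg
Osmolar gap = measured − calculated = 313 − 308.7 = 4.3 mOsm/kg

4.3 mOsm/kg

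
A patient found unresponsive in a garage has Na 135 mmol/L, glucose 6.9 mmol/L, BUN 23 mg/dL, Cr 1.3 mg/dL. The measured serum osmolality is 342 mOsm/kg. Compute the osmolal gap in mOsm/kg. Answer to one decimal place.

56.9 mOsm/kg

Calculated osmolality = 2·Na + glucose + BUN/2.8
= 2·135 + 6.9 + 23/2.8
= 270 + 6.90 + 8.21
= 285.11 mOsm/kg ≈ 285.1 mOsm/kg
Osmolar gap = measured − calculated = 342 − 285.1 = 56.9 mOsm/kg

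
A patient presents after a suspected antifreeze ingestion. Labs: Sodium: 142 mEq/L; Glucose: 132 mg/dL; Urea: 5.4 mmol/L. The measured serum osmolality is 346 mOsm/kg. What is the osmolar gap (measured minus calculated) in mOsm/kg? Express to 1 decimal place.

Calculated osmolality = 2·Na + glucose/18 + urea
= 2·142 + 132/18 + 5.4
= 284 + 7.33 + 5.40
= 296.73 mOsm/kg ≈ 296.7 mOsm/kg
Osmolar gap = measured − calculated = 346 − 296.7 = 49.3 mOsm/kg

49.3 mOsm/kg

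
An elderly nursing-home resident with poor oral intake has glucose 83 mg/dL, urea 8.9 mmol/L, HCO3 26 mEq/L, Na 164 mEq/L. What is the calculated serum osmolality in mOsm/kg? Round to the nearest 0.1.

341.5 mOsm/kg

Calculated osmolality = 2·Na + glucose/18 + urea
= 2·164 + 83/18 + 8.9
= 328 + 4.61 + 8.90
= 341.51 mOsm/kg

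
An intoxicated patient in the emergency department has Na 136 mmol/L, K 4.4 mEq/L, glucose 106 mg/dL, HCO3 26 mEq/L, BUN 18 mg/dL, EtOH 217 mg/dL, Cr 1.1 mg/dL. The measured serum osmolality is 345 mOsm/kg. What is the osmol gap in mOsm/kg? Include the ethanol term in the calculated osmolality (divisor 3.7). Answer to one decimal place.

2.0 mOsm/kg

Calculated osmolality = 2·Na + glucose/18 + BUN/2.8 + ethanol/3.7
= 2·136 + 106/18 + 18/2.8 + 217/3.7
= 272 + 5.89 + 6.43 + 58.65
= 342.97 mOsm/kg ≈ 343.0 mOsm/kg
Osmolar gap = measured − calculated = 345 − 343.0 = 2.0 mOsm/kg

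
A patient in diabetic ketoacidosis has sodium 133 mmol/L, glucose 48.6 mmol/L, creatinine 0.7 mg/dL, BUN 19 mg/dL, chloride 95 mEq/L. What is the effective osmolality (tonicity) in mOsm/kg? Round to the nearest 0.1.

Effective osmolality excludes urea (freely permeant across cell membranes):
2·Na + glucose
= 2·133 + 48.6
= 266 + 48.6
= 314.6 mOsm/kg

314.6 mOsm/kg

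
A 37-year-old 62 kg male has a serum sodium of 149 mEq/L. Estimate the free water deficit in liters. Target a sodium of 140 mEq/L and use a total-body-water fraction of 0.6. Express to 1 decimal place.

2.4 L

TBW = 0.6 · 62 = 37.2 L
Free water deficit = TBW · (Na/140 − 1)
= 37.2 · (149/140 − 1)
= 37.2 · 0.0643
= 2.39 L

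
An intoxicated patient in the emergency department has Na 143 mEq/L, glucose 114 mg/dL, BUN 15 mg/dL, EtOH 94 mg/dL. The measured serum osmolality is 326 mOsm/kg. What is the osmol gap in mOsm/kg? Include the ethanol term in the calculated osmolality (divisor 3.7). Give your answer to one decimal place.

2.9 mOsm/kg

Calculated osmolality = 2·Na + glucose/18 + BUN/2.8 + ethanol/3.7
= 2·143 + 114/18 + 15/2.8 + 94/3.7
= 286 + 6.33 + 5.36 + 25.41
= 323.1 mOsm/kg ≈ 323.1 mOsm/kg
Osmolar gap = measured − calculated = 326 − 323.1 = 2.9 mOsm/kg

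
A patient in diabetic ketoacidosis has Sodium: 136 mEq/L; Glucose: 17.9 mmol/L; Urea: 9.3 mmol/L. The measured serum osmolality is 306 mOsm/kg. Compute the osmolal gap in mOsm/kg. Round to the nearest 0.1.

Calculated osmolality = 2·Na + glucose + urea
= 2·136 + 17.9 + 9.3
= 272 + 17.90 + 9.30
= 299.2 mOsm/kg ≈ 299.2 mOsm/kg
Osmolar gap = measured − calculated = 306 − 299.2 = 6.8 mOsm/kg

6.8 mOsm/kg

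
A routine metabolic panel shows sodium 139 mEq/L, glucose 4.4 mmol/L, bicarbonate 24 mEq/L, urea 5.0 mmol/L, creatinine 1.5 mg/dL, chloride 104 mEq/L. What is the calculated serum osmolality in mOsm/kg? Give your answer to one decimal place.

287.4 mOsm/kg

Calculated osmolality = 2·Na + glucose + urea
= 2·139 + 4.4 + 5
= 278 + 4.40 + 5
= 287.4 mOsm/kg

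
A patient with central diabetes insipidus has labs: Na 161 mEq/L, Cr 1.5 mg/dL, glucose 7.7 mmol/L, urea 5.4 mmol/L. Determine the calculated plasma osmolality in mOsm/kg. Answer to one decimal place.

335.1 mOsm/kg

Calculated osmolality = 2·Na + glucose + urea
= 2·161 + 7.7 + 5.4
= 322 + 7.70 + 5.40
= 335.1 mOsm/kg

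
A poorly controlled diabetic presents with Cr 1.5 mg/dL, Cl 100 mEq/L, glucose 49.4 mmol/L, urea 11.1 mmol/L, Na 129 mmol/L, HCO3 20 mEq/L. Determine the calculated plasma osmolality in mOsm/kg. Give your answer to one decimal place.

Calculated osmolality = 2·Na + glucose + urea
= 2·129 + 49.4 + 11.1
= 258 + 49.40 + 11.10
= 318.5 mOsm/kg

318.5 mOsm/kg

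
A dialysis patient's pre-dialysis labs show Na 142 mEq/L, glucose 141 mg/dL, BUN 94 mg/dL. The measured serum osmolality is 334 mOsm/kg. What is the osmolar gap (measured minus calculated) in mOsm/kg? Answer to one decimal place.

8.6 mOsm/kg

Calculated osmolality = 2·Na + glucose/18 + BUN/2.8
= 2·142 + 141/18 + 94/2.8
= 284 + 7.83 + 33.57
= 325.4 mOsm/kg ≈ 325.4 mOsm/kg
Osmolar gap = measured − calculated = 334 − 325.4 = 8.6 mOsm/kg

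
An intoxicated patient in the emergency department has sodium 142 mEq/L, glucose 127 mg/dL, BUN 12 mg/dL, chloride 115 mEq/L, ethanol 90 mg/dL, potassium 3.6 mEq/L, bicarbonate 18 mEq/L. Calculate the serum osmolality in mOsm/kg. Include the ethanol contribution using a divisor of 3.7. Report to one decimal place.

319.7 mOsm/kg

Calculated osmolality = 2·Na + glucose/18 + BUN/2.8 + ethanol/3.7
= 2·142 + 127/18 + 12/2.8 + 90/3.7
= 284 + 7.06 + 4.29 + 24.32
= 319.67 mOsm/kg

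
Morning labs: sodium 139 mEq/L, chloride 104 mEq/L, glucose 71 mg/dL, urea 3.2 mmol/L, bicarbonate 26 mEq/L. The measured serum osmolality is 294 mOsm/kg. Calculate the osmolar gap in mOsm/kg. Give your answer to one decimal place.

Calculated osmolality = 2·Na + glucose/18 + urea
= 2·139 + 71/18 + 3.2
= 278 + 3.94 + 3.20
= 285.14 mOsm/kg ≈ 285.1 mOsm/kg
Osmolar gap = measured − calculated = 294 − 285.1 = 8.9 mOsm/kg

8.9 mOsm/kg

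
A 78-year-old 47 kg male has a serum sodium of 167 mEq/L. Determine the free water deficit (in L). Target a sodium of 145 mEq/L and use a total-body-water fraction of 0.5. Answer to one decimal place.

TBW = 0.5 · 47 = 23.5 L
Free water deficit = TBW · (Na/145 − 1)
= 23.5 · (167/145 − 1)
= 23.5 · 0.1517
= 3.56 L

3.6 L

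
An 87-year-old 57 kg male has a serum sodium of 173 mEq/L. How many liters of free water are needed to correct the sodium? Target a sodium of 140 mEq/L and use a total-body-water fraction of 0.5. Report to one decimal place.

TBW = 0.5 · 57 = 28.5 L
Free water deficit = TBW · (Na/140 − 1)
= 28.5 · (173/140 − 1)
= 28.5 · 0.2357
= 6.72 L

6.7 L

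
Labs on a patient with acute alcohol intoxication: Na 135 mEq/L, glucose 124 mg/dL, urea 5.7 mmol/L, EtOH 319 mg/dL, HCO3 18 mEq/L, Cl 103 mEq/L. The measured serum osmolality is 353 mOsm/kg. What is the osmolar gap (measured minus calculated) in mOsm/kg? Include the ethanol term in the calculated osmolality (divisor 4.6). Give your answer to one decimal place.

Calculated osmolality = 2·Na + glucose/18 + urea + ethanol/4.6
= 2·135 + 124/18 + 5.7 + 319/4.6
= 270 + 6.89 + 5.70 + 69.35
= 351.94 mOsm/kg ≈ 351.9 mOsm/kg
Osmolar gap = measured − calculated = 353 − 351.9 = 1.1 mOsm/kg

1.1 mOsm/kg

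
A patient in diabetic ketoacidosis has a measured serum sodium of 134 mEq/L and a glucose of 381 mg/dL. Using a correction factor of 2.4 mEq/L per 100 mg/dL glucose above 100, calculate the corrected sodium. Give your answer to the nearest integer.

Corrected Na = measured Na + 2.4 · (glucose − 100)/100
= 134 + 2.4 · (381 − 100)/100
= 134 + 6.7
= 140.7 mEq/L

141 mEq/L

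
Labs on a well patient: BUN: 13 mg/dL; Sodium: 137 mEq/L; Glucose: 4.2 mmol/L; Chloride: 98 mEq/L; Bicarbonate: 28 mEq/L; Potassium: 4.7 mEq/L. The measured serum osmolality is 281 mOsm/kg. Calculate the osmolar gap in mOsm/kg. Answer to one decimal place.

Calculated osmolality = 2·Na + glucose + BUN/2.8
= 2·137 + 4.2 + 13/2.8
= 274 + 4.20 + 4.64
= 282.84 mOsm/kg ≈ 282.8 mOsm/kg
Osmolar gap = measured − calculated = 281 − 282.8 = -1.8 mOsm/kg

-1.8 mOsm/kg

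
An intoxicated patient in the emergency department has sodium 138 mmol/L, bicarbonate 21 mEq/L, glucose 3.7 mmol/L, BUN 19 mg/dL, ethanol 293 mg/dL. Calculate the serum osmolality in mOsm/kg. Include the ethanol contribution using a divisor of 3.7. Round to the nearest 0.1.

365.7 mOsm/kg

Calculated osmolality = 2·Na + glucose + BUN/2.8 + ethanol/3.7
= 2·138 + 3.7 + 19/2.8 + 293/3.7
= 276 + 3.70 + 6.79 + 79.19
= 365.68 mOsm/kg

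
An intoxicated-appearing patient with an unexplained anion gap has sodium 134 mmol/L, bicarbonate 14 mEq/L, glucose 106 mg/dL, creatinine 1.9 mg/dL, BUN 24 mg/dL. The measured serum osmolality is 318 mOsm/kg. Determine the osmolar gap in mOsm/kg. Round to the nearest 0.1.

Calculated osmolality = 2·Na + glucose/18 + BUN/2.8
= 2·134 + 106/18 + 24/2.8
= 268 + 5.89 + 8.57
= 282.46 mOsm/kg ≈ 282.5 mOsm/kg
Osmolar gap = measured − calculated = 318 − 282.5 = 35.5 mOsm/kg

35.5 mOsm/kg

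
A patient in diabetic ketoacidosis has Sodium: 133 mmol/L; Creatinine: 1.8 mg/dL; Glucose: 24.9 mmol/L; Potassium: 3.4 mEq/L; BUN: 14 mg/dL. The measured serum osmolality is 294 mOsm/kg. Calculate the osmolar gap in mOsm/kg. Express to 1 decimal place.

-1.9 mOsm/kg

Calculated osmolality = 2·Na + glucose + BUN/2.8
= 2·133 + 24.9 + 14/2.8
= 266 + 24.90 + 5
= 295.9 mOsm/kg ≈ 295.9 mOsm/kg
Osmolar gap = measured − calculated = 294 − 295.9 = -1.9 mOsm/kg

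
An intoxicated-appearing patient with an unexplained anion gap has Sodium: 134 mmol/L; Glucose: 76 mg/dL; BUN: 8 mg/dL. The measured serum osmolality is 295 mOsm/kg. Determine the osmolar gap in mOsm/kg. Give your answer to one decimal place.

19.9 mOsm/kg

Calculated osmolality = 2·Na + glucose/18 + BUN/2.8
= 2·134 + 76/18 + 8/2.8
= 268 + 4.22 + 2.86
= 275.08 mOsm/kg ≈ 275.1 mOsm/kg
Osmolar gap = measured − calculated = 295 − 275.1 = 19.9 mOsm/kg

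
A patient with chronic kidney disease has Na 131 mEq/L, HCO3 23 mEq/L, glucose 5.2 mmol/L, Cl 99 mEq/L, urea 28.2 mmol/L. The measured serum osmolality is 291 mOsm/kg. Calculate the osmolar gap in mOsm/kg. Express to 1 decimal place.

Calculated osmolality = 2·Na + glucose + urea
= 2·131 + 5.2 + 28.2
= 262 + 5.20 + 28.20
= 295.4 mOsm/kg ≈ 295.4 mOsm/kg
Osmolar gap = measured − calculated = 291 − 295.4 = -4.4 mOsm/kg

-4.4 mOsm/kg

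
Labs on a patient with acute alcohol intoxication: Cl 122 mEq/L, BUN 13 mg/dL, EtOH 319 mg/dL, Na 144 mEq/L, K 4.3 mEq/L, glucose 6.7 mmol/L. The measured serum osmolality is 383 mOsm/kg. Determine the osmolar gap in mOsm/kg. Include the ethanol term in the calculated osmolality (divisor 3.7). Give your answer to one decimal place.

Calculated osmolality = 2·Na + glucose + BUN/2.8 + ethanol/3.7
= 2·144 + 6.7 + 13/2.8 + 319/3.7
= 288 + 6.70 + 4.64 + 86.22
= 385.56 mOsm/kg ≈ 385.6 mOsm/kg
Osmolar gap = measured − calculated = 383 − 385.6 = -2.6 mOsm/kg

-2.6 mOsm/kg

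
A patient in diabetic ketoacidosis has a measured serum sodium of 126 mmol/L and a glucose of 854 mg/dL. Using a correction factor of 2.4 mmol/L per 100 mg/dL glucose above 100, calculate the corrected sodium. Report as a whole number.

144 mmol/L

Corrected Na = measured Na + 2.4 · (glucose − 100)/100
= 126 + 2.4 · (854 − 100)/100
= 126 + 18.1
= 144.1 mmol/L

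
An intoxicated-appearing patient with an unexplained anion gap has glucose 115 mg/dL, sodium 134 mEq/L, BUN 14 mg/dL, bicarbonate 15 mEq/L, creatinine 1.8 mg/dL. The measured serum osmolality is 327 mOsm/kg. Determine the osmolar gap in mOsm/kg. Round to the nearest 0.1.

Calculated osmolality = 2·Na + glucose/18 + BUN/2.8
= 2·134 + 115/18 + 14/2.8
= 268 + 6.39 + 5
= 279.39 mOsm/kg ≈ 279.4 mOsm/kg
Osmolar gap = measured − calculated = 327 − 279.4 = 47.6 mOsm/kg

47.6 mOsm/kg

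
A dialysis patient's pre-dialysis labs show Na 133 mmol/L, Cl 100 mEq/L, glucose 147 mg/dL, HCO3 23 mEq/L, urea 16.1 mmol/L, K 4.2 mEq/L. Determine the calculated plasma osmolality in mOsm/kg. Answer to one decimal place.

Calculated osmolality = 2·Na + glucose/18 + urea
= 2·133 + 147/18 + 16.1
= 266 + 8.17 + 16.10
= 290.27 mOsm/kg

290.3 mOsm/kg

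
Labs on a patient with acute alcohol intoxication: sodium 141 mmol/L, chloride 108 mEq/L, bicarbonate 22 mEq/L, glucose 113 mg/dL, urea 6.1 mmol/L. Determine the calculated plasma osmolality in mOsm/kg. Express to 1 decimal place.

294.4 mOsm/kg

Calculated osmolality = 2·Na + glucose/18 + urea
= 2·141 + 113/18 + 6.1
= 282 + 6.28 + 6.10
= 294.38 mOsm/kg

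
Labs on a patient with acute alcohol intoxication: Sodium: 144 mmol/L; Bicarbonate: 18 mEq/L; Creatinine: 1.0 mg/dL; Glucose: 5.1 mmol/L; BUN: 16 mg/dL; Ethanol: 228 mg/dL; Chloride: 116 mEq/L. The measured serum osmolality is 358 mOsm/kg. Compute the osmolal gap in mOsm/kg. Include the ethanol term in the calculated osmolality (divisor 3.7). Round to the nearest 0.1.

Calculated osmolality = 2·Na + glucose + BUN/2.8 + ethanol/3.7
= 2·144 + 5.1 + 16/2.8 + 228/3.7
= 288 + 5.10 + 5.71 + 61.62
= 360.43 mOsm/kg ≈ 360.4 mOsm/kg
Osmolar gap = measured − calculated = 358 − 360.4 = -2.4 mOsm/kg

-2.4 mOsm/kg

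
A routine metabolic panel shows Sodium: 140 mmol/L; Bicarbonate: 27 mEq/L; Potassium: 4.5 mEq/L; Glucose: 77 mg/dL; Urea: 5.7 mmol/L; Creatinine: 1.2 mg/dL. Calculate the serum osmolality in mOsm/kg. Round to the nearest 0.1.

290.0 mOsm/kg

Calculated osmolality = 2·Na + glucose/18 + urea
= 2·140 + 77/18 + 5.7
= 280 + 4.28 + 5.70
= 289.98 mOsm/kg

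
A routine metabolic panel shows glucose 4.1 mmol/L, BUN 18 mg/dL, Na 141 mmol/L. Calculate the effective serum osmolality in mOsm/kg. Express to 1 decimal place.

286.1 mOsm/kg

Effective osmolality excludes urea (freely permeant across cell membranes):
2·Na + glucose
= 2·141 + 4.1
= 282 + 4.1
= 286.1 mOsm/kg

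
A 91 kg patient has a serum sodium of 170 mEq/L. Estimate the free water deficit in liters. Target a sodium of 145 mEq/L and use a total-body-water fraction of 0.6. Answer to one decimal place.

TBW = 0.6 · 91 = 54.6 L
Free water deficit = TBW · (Na/145 − 1)
= 54.6 · (170/145 − 1)
= 54.6 · 0.1724
= 9.41 L

9.4 L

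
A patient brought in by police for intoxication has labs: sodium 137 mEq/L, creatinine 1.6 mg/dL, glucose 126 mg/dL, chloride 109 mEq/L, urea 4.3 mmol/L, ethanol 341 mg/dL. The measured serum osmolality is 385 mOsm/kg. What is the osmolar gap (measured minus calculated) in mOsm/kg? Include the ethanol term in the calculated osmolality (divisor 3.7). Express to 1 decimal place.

Calculated osmolality = 2·Na + glucose/18 + urea + ethanol/3.7
= 2·137 + 126/18 + 4.3 + 341/3.7
= 274 + 7 + 4.30 + 92.16
= 377.46 mOsm/kg ≈ 377.5 mOsm/kg
Osmolar gap = measured − calculated = 385 − 377.5 = 7.5 mOsm/kg

7.5 mOsm/kg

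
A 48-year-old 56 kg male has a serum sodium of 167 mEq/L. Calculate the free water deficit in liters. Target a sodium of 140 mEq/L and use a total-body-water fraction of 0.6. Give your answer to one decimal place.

TBW = 0.6 · 56 = 33.6 L
Free water deficit = TBW · (Na/140 − 1)
= 33.6 · (167/140 − 1)
= 33.6 · 0.1929
= 6.48 L

6.5 L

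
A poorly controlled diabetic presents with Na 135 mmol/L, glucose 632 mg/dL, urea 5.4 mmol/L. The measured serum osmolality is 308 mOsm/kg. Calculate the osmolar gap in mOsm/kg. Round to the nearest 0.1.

-2.5 mOsm/kg

Calculated osmolality = 2·Na + glucose/18 + urea
= 2·135 + 632/18 + 5.4
= 270 + 35.11 + 5.40
= 310.51 mOsm/kg ≈ 310.5 mOsm/kg
Osmolar gap = measured − calculated = 308 − 310.5 = -2.5 mOsm/kg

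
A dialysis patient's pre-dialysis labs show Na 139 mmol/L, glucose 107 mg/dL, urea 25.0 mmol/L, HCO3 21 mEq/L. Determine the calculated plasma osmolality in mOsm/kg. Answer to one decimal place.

Calculated osmolality = 2·Na + glucose/18 + urea
= 2·139 + 107/18 + 25
= 278 + 5.94 + 25
= 308.94 mOsm/kg

308.9 mOsm/kg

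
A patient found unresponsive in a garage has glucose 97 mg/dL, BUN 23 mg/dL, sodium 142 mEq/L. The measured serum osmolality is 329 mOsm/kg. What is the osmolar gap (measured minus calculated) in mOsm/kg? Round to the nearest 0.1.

31.4 mOsm/kg

Calculated osmolality = 2·Na + glucose/18 + BUN/2.8
= 2·142 + 97/18 + 23/2.8
= 284 + 5.39 + 8.21
= 297.6 mOsm/kg ≈ 297.6 mOsm/kg
Osmolar gap = measured − calculated = 329 − 297.6 = 31.4 mOsm/kg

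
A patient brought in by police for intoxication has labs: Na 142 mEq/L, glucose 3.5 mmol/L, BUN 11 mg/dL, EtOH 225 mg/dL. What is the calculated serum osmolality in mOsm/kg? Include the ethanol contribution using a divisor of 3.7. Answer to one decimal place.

Calculated osmolality = 2·Na + glucose + BUN/2.8 + ethanol/3.7
= 2·142 + 3.5 + 11/2.8 + 225/3.7
= 284 + 3.50 + 3.93 + 60.81
= 352.24 mOsm/kg

352.2 mOsm/kg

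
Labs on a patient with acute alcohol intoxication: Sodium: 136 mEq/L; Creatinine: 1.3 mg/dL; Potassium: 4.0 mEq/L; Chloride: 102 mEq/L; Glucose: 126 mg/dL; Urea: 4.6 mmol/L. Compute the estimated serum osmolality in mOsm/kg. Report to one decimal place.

283.6 mOsm/kg

Calculated osmolality = 2·Na + glucose/18 + urea
= 2·136 + 126/18 + 4.6
= 272 + 7 + 4.60
= 283.6 mOsm/kg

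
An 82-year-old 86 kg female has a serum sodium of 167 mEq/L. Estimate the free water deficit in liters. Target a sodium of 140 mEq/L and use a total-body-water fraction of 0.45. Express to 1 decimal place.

TBW = 0.45 · 86 = 38.7 L
Free water deficit = TBW · (Na/140 − 1)
= 38.7 · (167/140 − 1)
= 38.7 · 0.1929
= 7.47 L

7.5 L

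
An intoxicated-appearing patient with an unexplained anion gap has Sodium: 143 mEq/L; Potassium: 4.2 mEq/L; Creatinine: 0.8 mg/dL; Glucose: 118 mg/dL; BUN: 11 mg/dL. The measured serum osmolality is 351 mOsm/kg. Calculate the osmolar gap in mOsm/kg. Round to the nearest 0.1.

54.5 mOsm/kg

Calculated osmolality = 2·Na + glucose/18 + BUN/2.8
= 2·143 + 118/18 + 11/2.8
= 286 + 6.56 + 3.93
= 296.49 mOsm/kg ≈ 296.5 mOsm/kg
Osmolar gap = measured − calculated = 351 − 296.5 = 54.5 mOsm/kg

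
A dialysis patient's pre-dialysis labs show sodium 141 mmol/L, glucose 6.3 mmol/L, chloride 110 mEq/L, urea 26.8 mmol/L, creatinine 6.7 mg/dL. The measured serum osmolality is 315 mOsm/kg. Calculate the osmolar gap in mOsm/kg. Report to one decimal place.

Calculated osmolality = 2·Na + glucose + urea
= 2·141 + 6.3 + 26.8
= 282 + 6.30 + 26.80
= 315.1 mOsm/kg ≈ 315.1 mOsm/kg
Osmolar gap = measured − calculated = 315 − 315.1 = -0.1 mOsm/kg

-0.1 mOsm/kg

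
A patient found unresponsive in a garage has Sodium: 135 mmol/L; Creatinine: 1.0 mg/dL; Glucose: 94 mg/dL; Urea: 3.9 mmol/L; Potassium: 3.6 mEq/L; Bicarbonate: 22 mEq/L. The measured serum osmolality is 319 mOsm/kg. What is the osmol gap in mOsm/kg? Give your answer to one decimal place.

Calculated osmolality = 2·Na + glucose/18 + urea
= 2·135 + 94/18 + 3.9
= 270 + 5.22 + 3.90
= 279.12 mOsm/kg ≈ 279.1 mOsm/kg
Osmolar gap = measured − calculated = 319 − 279.1 = 39.9 mOsm/kg

39.9 mOsm/kg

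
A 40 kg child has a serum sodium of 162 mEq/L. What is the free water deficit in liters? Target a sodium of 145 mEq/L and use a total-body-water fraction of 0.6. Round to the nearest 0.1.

2.8 L

TBW = 0.6 · 40 = 24 L
Free water deficit = TBW · (Na/145 − 1)
= 24 · (162/145 − 1)
= 24 · 0.1172
= 2.81 L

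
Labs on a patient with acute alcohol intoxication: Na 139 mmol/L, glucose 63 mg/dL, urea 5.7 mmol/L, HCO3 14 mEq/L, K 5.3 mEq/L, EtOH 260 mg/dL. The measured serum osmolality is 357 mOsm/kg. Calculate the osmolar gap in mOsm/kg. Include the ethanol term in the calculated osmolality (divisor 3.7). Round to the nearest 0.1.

-0.5 mOsm/kg

Calculated osmolality = 2·Na + glucose/18 + urea + ethanol/3.7
= 2·139 + 63/18 + 5.7 + 260/3.7
= 278 + 3.50 + 5.70 + 70.27
= 357.47 mOsm/kg ≈ 357.5 mOsm/kg
Osmolar gap = measured − calculated = 357 − 357.5 = -0.5 mOsm/kg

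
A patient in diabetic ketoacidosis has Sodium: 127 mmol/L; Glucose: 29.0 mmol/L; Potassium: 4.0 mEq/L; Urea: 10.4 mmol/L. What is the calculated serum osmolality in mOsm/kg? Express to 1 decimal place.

Calculated osmolality = 2·Na + glucose + urea
= 2·127 + 29 + 10.4
= 254 + 29 + 10.40
= 293.4 mOsm/kg

293.4 mOsm/kg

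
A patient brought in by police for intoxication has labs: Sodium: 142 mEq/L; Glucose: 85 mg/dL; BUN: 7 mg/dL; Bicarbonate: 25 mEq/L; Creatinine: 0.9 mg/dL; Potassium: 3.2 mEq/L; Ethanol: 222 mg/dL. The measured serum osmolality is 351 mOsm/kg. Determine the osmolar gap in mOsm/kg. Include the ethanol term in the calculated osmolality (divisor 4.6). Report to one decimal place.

Calculated osmolality = 2·Na + glucose/18 + BUN/2.8 + ethanol/4.6
= 2·142 + 85/18 + 7/2.8 + 222/4.6
= 284 + 4.72 + 2.50 + 48.26
= 339.48 mOsm/kg ≈ 339.5 mOsm/kg
Osmolar gap = measured − calculated = 351 − 339.5 = 11.5 mOsm/kg

11.5 mOsm/kg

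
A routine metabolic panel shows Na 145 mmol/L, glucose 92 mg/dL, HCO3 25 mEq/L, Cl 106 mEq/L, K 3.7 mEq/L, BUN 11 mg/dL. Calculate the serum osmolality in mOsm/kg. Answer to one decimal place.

299.0 mOsm/kg

Calculated osmolality = 2·Na + glucose/18 + BUN/2.8
= 2·145 + 92/18 + 11/2.8
= 290 + 5.11 + 3.93
= 299.04 mOsm/kg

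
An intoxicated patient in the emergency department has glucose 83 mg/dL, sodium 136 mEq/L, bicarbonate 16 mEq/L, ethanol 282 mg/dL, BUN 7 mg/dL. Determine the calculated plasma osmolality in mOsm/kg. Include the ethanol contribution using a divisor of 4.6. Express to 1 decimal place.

Calculated osmolality = 2·Na + glucose/18 + BUN/2.8 + ethanol/4.6
= 2·136 + 83/18 + 7/2.8 + 282/4.6
= 272 + 4.61 + 2.50 + 61.30
= 340.41 mOsm/kg

340.4 mOsm/kg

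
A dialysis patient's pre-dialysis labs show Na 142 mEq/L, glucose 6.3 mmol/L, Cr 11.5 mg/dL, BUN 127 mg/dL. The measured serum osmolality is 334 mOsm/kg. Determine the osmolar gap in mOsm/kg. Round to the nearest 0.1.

Calculated osmolality = 2·Na + glucose + BUN/2.8
= 2·142 + 6.3 + 127/2.8
= 284 + 6.30 + 45.36
= 335.66 mOsm/kg ≈ 335.7 mOsm/kg
Osmolar gap = measured − calculated = 334 − 335.7 = -1.7 mOsm/kg

-1.7 mOsm/kg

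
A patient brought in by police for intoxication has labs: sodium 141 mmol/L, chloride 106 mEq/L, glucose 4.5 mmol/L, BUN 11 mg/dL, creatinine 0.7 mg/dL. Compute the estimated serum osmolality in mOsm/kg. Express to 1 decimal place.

Calculated osmolality = 2·Na + glucose + BUN/2.8
= 2·141 + 4.5 + 11/2.8
= 282 + 4.50 + 3.93
= 290.43 mOsm/kg

290.4 mOsm/kg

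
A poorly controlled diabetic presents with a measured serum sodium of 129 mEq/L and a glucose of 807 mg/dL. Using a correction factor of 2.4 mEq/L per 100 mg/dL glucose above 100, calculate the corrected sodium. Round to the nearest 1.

Corrected Na = measured Na + 2.4 · (glucose − 100)/100
= 129 + 2.4 · (807 − 100)/100
= 129 + 17
= 146 mEq/L

146 mEq/L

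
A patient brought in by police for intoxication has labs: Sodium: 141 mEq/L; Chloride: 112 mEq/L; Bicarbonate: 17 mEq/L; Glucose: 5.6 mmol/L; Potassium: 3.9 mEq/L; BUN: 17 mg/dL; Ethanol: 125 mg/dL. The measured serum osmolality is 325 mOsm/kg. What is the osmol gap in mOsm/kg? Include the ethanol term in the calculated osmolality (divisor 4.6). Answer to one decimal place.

4.2 mOsm/kg

Calculated osmolality = 2·Na + glucose + BUN/2.8 + ethanol/4.6
= 2·141 + 5.6 + 17/2.8 + 125/4.6
= 282 + 5.60 + 6.07 + 27.17
= 320.84 mOsm/kg ≈ 320.8 mOsm/kg
Osmolar gap = measured − calculated = 325 − 320.8 = 4.2 mOsm/kg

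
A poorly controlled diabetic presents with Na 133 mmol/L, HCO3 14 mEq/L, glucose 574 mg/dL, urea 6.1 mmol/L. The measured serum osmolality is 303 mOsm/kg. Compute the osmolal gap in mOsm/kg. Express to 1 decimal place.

-1.0 mOsm/kg

Calculated osmolality = 2·Na + glucose/18 + urea
= 2·133 + 574/18 + 6.1
= 266 + 31.89 + 6.10
= 303.99 mOsm/kg ≈ 304.0 mOsm/kg
Osmolar gap = measured − calculated = 303 − 304.0 = -1.0 mOsm/kg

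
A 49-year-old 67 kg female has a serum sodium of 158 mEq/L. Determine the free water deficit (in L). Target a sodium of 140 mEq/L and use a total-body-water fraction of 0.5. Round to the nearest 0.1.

4.3 L

TBW = 0.5 · 67 = 33.5 L
Free water deficit = TBW · (Na/140 − 1)
= 33.5 · (158/140 − 1)
= 33.5 · 0.1286
= 4.31 L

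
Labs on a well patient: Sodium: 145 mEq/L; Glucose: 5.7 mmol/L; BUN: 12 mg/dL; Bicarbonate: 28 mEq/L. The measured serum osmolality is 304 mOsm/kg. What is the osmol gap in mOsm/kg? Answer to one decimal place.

4.0 mOsm/kg

Calculated osmolality = 2·Na + glucose + BUN/2.8
= 2·145 + 5.7 + 12/2.8
= 290 + 5.70 + 4.29
= 299.99 mOsm/kg ≈ 300.0 mOsm/kg
Osmolar gap = measured − calculated = 304 − 300.0 = 4.0 mOsm/kg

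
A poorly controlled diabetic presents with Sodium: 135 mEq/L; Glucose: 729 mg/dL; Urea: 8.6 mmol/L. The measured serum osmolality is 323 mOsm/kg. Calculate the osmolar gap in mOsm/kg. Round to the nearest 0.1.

3.9 mOsm/kg

Calculated osmolality = 2·Na + glucose/18 + urea
= 2·135 + 729/18 + 8.6
= 270 + 40.50 + 8.60
= 319.1 mOsm/kg ≈ 319.1 mOsm/kg
Osmolar gap = measured − calculated = 323 − 319.1 = 3.9 mOsm/kg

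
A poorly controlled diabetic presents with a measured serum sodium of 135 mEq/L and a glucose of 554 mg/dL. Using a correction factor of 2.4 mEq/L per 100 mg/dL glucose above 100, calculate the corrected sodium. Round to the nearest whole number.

Corrected Na = measured Na + 2.4 · (glucose − 100)/100
= 135 + 2.4 · (554 − 100)/100
= 135 + 10.9
= 145.9 mEq/L

146 mEq/L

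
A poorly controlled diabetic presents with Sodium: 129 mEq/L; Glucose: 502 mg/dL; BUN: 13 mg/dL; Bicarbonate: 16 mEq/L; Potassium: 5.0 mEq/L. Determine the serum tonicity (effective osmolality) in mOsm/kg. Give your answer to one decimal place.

285.9 mOsm/kg

Effective osmolality excludes urea (freely permeant across cell membranes):
2·Na + glucose/18
= 2·129 + 502/18
= 258 + 27.89
= 285.89 mOsm/kg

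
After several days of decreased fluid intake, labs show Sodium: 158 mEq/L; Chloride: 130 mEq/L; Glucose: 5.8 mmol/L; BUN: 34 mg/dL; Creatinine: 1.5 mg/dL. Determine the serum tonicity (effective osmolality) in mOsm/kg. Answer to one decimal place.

321.8 mOsm/kg

Effective osmolality excludes urea (freely permeant across cell membranes):
2·Na + glucose
= 2·158 + 5.8
= 316 + 5.8
= 321.8 mOsm/kg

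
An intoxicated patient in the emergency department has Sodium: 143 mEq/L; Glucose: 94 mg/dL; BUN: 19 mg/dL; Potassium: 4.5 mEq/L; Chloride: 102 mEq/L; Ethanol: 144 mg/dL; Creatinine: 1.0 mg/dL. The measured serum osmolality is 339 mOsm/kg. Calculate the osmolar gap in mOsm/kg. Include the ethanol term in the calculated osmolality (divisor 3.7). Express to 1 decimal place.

2.1 mOsm/kg

Calculated osmolality = 2·Na + glucose/18 + BUN/2.8 + ethanol/3.7
= 2·143 + 94/18 + 19/2.8 + 144/3.7
= 286 + 5.22 + 6.79 + 38.92
= 336.93 mOsm/kg ≈ 336.9 mOsm/kg
Osmolar gap = measured − calculated = 339 − 336.9 = 2.1 mOsm/kg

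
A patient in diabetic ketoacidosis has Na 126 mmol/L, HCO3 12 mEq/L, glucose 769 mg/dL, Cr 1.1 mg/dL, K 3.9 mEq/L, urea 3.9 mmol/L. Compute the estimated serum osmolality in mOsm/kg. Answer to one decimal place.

298.6 mOsm/kg

Calculated osmolality = 2·Na + glucose/18 + urea
= 2·126 + 769/18 + 3.9
= 252 + 42.72 + 3.90
= 298.62 mOsm/kg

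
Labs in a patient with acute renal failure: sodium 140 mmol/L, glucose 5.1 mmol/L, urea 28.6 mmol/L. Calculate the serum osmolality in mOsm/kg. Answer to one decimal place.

Calculated osmolality = 2·Na + glucose + urea
= 2·140 + 5.1 + 28.6
= 280 + 5.10 + 28.60
= 313.7 mOsm/kg

313.7 mOsm/kg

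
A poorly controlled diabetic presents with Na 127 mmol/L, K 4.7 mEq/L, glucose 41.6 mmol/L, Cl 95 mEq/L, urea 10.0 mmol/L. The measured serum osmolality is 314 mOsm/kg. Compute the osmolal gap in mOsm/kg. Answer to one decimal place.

8.4 mOsm/kg

Calculated osmolality = 2·Na + glucose + urea
= 2·127 + 41.6 + 10
= 254 + 41.60 + 10
= 305.6 mOsm/kg ≈ 305.6 mOsm/kg
Osmolar gap = measured − calculated = 314 − 305.6 = 8.4 mOsm/kg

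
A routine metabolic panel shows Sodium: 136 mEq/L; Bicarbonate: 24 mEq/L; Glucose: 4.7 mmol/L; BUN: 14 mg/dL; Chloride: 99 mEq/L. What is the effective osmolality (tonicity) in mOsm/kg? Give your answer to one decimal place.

276.7 mOsm/kg

Effective osmolality excludes urea (freely permeant across cell membranes):
2·Na + glucose
= 2·136 + 4.7
= 272 + 4.7
= 276.7 mOsm/kg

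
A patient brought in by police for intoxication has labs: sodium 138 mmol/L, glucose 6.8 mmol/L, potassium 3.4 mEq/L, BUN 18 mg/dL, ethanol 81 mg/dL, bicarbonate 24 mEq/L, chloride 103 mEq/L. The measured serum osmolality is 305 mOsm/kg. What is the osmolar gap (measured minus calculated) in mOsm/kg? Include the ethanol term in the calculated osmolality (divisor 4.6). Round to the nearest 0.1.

-1.8 mOsm/kg

Calculated osmolality = 2·Na + glucose + BUN/2.8 + ethanol/4.6
= 2·138 + 6.8 + 18/2.8 + 81/4.6
= 276 + 6.80 + 6.43 + 17.61
= 306.84 mOsm/kg ≈ 306.8 mOsm/kg
Osmolar gap = measured − calculated = 305 − 306.8 = -1.8 mOsm/kg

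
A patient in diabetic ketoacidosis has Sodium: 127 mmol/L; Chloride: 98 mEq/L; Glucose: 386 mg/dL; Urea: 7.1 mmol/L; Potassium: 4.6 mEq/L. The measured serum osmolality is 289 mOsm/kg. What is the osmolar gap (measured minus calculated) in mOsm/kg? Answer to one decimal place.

6.5 mOsm/kg

Calculated osmolality = 2·Na + glucose/18 + urea
= 2·127 + 386/18 + 7.1
= 254 + 21.44 + 7.10
= 282.54 mOsm/kg ≈ 282.5 mOsm/kg
Osmolar gap = measured − calculated = 289 − 282.5 = 6.5 mOsm/kg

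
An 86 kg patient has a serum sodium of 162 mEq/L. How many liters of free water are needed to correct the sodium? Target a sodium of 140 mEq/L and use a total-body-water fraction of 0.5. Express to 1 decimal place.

TBW = 0.5 · 86 = 43 L
Free water deficit = TBW · (Na/140 − 1)
= 43 · (162/140 − 1)
= 43 · 0.1571
= 6.76 L

6.8 L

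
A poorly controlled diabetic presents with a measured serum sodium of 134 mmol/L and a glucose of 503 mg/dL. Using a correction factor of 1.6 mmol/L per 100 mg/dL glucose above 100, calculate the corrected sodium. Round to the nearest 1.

140 mmol/L

Corrected Na = measured Na + 1.6 · (glucose − 100)/100
= 134 + 1.6 · (503 − 100)/100
= 134 + 6.4
= 140.4 mmol/L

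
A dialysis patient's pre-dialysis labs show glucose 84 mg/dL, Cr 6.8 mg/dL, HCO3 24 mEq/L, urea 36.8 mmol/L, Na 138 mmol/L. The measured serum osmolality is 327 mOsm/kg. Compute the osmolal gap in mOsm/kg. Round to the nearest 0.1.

Calculated osmolality = 2·Na + glucose/18 + urea
= 2·138 + 84/18 + 36.8
= 276 + 4.67 + 36.80
= 317.47 mOsm/kg ≈ 317.5 mOsm/kg
Osmolar gap = measured − calculated = 327 − 317.5 = 9.5 mOsm/kg

9.5 mOsm/kg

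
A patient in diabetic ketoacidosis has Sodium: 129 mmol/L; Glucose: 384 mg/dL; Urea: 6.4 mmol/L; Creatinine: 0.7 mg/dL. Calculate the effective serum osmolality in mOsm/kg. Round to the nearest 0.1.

Effective osmolality excludes urea (freely permeant across cell membranes):
2·Na + glucose/18
= 2·129 + 384/18
= 258 + 21.33
= 279.33 mOsm/kg

279.3 mOsm/kg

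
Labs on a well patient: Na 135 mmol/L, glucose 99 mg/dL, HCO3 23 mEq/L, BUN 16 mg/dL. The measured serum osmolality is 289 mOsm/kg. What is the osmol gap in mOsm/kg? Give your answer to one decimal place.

7.8 mOsm/kg

Calculated osmolality = 2·Na + glucose/18 + BUN/2.8
= 2·135 + 99/18 + 16/2.8
= 270 + 5.50 + 5.71
= 281.21 mOsm/kg ≈ 281.2 mOsm/kg
Osmolar gap = measured − calculated = 289 − 281.2 = 7.8 mOsm/kg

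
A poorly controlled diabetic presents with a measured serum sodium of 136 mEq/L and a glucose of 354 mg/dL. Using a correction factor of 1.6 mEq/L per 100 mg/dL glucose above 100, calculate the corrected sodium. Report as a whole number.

Corrected Na = measured Na + 1.6 · (glucose − 100)/100
= 136 + 1.6 · (354 − 100)/100
= 136 + 4.1
= 140.1 mEq/L

140 mEq/L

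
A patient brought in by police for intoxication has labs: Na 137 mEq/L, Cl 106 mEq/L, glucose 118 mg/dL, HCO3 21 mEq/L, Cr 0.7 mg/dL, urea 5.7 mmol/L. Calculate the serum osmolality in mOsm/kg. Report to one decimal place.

Calculated osmolality = 2·Na + glucose/18 + urea
= 2·137 + 118/18 + 5.7
= 274 + 6.56 + 5.70
= 286.26 mOsm/kg

286.3 mOsm/kg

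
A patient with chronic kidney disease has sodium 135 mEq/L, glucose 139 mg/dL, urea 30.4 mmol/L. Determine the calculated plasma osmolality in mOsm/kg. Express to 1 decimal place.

Calculated osmolality = 2·Na + glucose/18 + urea
= 2·135 + 139/18 + 30.4
= 270 + 7.72 + 30.40
= 308.12 mOsm/kg

308.1 mOsm/kg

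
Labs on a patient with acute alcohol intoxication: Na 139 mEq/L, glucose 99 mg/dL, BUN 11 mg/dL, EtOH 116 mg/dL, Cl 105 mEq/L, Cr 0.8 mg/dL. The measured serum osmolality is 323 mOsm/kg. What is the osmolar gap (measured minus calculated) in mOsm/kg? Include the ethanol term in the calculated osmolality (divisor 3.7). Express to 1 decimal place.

Calculated osmolality = 2·Na + glucose/18 + BUN/2.8 + ethanol/3.7
= 2·139 + 99/18 + 11/2.8 + 116/3.7
= 278 + 5.50 + 3.93 + 31.35
= 318.78 mOsm/kg ≈ 318.8 mOsm/kg
Osmolar gap = measured − calculated = 323 − 318.8 = 4.2 mOsm/kg

4.2 mOsm/kg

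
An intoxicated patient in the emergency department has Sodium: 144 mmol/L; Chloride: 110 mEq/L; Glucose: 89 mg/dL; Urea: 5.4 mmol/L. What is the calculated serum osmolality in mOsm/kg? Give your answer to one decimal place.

Calculated osmolality = 2·Na + glucose/18 + urea
= 2·144 + 89/18 + 5.4
= 288 + 4.94 + 5.40
= 298.34 mOsm/kg

298.3 mOsm/kg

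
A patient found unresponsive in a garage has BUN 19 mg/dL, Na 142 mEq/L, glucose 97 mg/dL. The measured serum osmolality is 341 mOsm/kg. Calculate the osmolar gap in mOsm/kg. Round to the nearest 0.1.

44.8 mOsm/kg

Calculated osmolality = 2·Na + glucose/18 + BUN/2.8
= 2·142 + 97/18 + 19/2.8
= 284 + 5.39 + 6.79
= 296.18 mOsm/kg ≈ 296.2 mOsm/kg
Osmolar gap = measured − calculated = 341 − 296.2 = 44.8 mOsm/kg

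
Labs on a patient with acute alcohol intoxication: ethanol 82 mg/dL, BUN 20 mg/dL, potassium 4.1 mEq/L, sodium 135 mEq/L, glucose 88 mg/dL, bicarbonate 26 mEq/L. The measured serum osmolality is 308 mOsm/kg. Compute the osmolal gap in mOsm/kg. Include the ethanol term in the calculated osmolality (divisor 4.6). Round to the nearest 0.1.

Calculated osmolality = 2·Na + glucose/18 + BUN/2.8 + ethanol/4.6
= 2·135 + 88/18 + 20/2.8 + 82/4.6
= 270 + 4.89 + 7.14 + 17.83
= 299.86 mOsm/kg ≈ 299.9 mOsm/kg
Osmolar gap = measured − calculated = 308 − 299.9 = 8.1 mOsm/kg

8.1 mOsm/kg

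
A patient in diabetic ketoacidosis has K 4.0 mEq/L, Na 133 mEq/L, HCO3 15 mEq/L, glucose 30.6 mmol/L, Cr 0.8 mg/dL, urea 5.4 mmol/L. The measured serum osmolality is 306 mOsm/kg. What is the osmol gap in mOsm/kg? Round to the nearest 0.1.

4.0 mOsm/kg

Calculated osmolality = 2·Na + glucose + urea
= 2·133 + 30.6 + 5.4
= 266 + 30.60 + 5.40
= 302 mOsm/kg ≈ 302.0 mOsm/kg
Osmolar gap = measured − calculated = 306 − 302.0 = 4.0 mOsm/kg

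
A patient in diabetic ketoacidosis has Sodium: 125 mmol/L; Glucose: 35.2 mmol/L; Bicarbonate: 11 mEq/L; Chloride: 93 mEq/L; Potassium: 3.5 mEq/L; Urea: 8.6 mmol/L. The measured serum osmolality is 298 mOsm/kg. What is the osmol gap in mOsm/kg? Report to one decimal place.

Calculated osmolality = 2·Na + glucose + urea
= 2·125 + 35.2 + 8.6
= 250 + 35.20 + 8.60
= 293.8 mOsm/kg ≈ 293.8 mOsm/kg
Osmolar gap = measured − calculated = 298 − 293.8 = 4.2 mOsm/kg

4.2 mOsm/kg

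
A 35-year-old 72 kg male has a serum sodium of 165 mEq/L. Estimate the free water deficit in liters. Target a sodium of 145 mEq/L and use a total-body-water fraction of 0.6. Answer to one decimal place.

TBW = 0.6 · 72 = 43.2 L
Free water deficit = TBW · (Na/145 − 1)
= 43.2 · (165/145 − 1)
= 43.2 · 0.1379
= 5.96 L

6.0 L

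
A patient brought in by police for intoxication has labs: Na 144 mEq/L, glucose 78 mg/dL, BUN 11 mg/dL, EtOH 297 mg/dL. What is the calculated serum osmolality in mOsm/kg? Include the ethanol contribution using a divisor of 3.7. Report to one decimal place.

376.5 mOsm/kg

Calculated osmolality = 2·Na + glucose/18 + BUN/2.8 + ethanol/3.7
= 2·144 + 78/18 + 11/2.8 + 297/3.7
= 288 + 4.33 + 3.93 + 80.27
= 376.53 mOsm/kg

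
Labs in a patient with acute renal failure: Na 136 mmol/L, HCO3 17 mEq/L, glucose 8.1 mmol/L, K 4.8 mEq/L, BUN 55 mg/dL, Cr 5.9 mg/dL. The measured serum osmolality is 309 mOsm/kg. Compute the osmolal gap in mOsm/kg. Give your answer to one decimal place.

Calculated osmolality = 2·Na + glucose + BUN/2.8
= 2·136 + 8.1 + 55/2.8
= 272 + 8.10 + 19.64
= 299.74 mOsm/kg ≈ 299.7 mOsm/kg
Osmolar gap = measured − calculated = 309 − 299.7 = 9.3 mOsm/kg

9.3 mOsm/kg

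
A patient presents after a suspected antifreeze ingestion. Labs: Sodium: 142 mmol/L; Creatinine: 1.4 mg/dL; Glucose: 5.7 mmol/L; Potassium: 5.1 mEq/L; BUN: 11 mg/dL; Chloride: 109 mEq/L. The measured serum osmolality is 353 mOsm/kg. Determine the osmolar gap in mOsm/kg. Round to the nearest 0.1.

59.4 mOsm/kg

Calculated osmolality = 2·Na + glucose + BUN/2.8
= 2·142 + 5.7 + 11/2.8
= 284 + 5.70 + 3.93
= 293.63 mOsm/kg ≈ 293.6 mOsm/kg
Osmolar gap = measured − calculated = 353 − 293.6 = 59.4 mOsm/kg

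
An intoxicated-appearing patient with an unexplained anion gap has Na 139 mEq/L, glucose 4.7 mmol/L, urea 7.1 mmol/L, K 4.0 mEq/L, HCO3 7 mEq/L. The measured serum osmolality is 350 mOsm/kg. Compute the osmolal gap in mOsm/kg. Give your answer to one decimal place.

60.2 mOsm/kg

Calculated osmolality = 2·Na + glucose + urea
= 2·139 + 4.7 + 7.1
= 278 + 4.70 + 7.10
= 289.8 mOsm/kg ≈ 289.8 mOsm/kg
Osmolar gap = measured − calculated = 350 − 289.8 = 60.2 mOsm/kg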